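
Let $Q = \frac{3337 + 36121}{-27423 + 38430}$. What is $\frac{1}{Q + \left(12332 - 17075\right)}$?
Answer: $- \frac{11007}{52166743} \approx -0.000211$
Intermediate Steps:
$Q = \frac{39458}{11007} \approx 3.5848$
$\frac{1}{Q + \left(12332 - 17075\right)} = \frac{1}{\frac{39458}{11007} + \left(12332 - 17075\right)} = \frac{1}{\frac{39458}{11007} - 4743} = \frac{1}{- \frac{52166743}{11007}} = - \frac{11007}{52166743}$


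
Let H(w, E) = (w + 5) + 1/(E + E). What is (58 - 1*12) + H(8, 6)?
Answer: 709/12 ≈ 59.083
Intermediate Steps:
H(w, E) = 5 + w + 1/(2*E) (H(w, E) = (5 + w) + 1/(2*E) = 5 + w + 1/(2*E))
(58 - 1*12) + H(8, 6) = (58 - 1*12) + (5 + 8 + (½)/6) = (58 - 12) + (5 + 8 + (½)*(⅙)) = 46 + (5 + 8 + 1/12) = 46 + 157/12 = 709/12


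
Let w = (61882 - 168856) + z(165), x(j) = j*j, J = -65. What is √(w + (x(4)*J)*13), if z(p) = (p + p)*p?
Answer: 2*I*√16511 ≈ 256.99*I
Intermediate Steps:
z(p) = 2*p² (z(p) = (2*p)*p = 2*p²)
x(j) = j²
w = -52524 (w = (61882 - 168856) + 2*165² = -106974 + 2*27225 = -106974 + 54450 = -52524)
√(w + (x(4)*J)*13) = √(-52524 + (4²*(-65))*13) = √(-52524 + (16*(-65))*13) = √(-52524 - 1040*13) = √(-52524 - 13520) = √(-66044) = 2*I*√16511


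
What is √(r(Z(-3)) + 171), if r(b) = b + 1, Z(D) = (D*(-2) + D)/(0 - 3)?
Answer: 3*√19 ≈ 13.077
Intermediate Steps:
Z(D) = D/3 (Z(D) = (-2*D + D)/(-3) = -D*(-⅓) = D/3)
r(b) = 1 + b
√(r(Z(-3)) + 171) = √((1 + (⅓)*(-3)) + 171) = √((1 - 1) + 171) = √(0 + 171) = √171 = 3*√19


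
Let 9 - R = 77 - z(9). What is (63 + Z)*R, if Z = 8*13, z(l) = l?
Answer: -9853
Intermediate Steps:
Z = 104
R = -59 (R = 9 - (77 - 1*9) = 9 - (77 - 9) = 9 - 1*68 = 9 - 68 = -59)
(63 + Z)*R = (63 + 104)*(-59) = 167*(-59) = -9853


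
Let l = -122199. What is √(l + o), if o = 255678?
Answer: 3*√14831 ≈ 365.35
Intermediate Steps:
√(l + o) = √(-122199 + 255678) = √133479 = 3*√14831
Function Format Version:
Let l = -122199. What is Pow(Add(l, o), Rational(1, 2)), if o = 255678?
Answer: Mul(3, Pow(14831, Rational(1, 2))) ≈ 365.35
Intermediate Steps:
Pow(Add(l, o), Rational(1, 2)) = Pow(Add(-122199, 255678), Rational(1, 2)) = Pow(133479, Rational(1, 2)) = Mul(3, Pow(14831, Rational(1, 2)))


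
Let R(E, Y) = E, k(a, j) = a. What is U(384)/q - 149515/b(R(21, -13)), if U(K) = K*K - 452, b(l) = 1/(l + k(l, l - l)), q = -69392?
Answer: -108939057991/17348 ≈ -6.2796e+6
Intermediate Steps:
b(l) = 1/(2*l) (b(l) = 1/(l + l) = 1/(2*l))
U(K) = -452 + K² (U(K) = K² - 452 = -452 + K²)
U(384)/q - 149515/b(R(21, -13)) = (-452 + 384²)/(-69392) - 149515/((½)/21) = (-452 + 147456)*(-1/69392) - 149515/((½)*(1/21)) = 147004*(-1/69392) - 149515/1/42 = -36751/17348 - 149515*42 = -36751/17348 - 6279630 = -108939057991/17348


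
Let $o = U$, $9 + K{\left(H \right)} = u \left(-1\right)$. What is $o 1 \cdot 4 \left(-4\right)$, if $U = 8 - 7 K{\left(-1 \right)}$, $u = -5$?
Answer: $-576$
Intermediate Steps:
$K{\left(H \right)} = -4$ ($K{\left(H \right)} = -9 - -5 = -9 + 5 = -4$)
$U = 36$ ($U = 8 - -28 = 8 + 28 = 36$)
$o = 36$
$o 1 \cdot 4 \left(-4\right) = 36 \cdot 1 \cdot 4 \left(-4\right) = 36 \cdot 4 \left(-4\right) = 36 \left(-16\right) = -576$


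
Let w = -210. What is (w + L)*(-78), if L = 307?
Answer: -7566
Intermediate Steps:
(w + L)*(-78) = (-210 + 307)*(-78) = 97*(-78) = -7566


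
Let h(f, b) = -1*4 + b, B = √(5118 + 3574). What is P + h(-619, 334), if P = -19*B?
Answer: 330 - 38*√2173 ≈ -1441.4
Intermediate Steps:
B = 2*√2173 (B = √8692 = 2*√2173 ≈ 93.231)
h(f, b) = -4 + b
P = -38*√2173 ≈ -1771.4
P + h(-619, 334) = -38*√2173 + (-4 + 334) = -38*√2173 + 330 = 330 - 38*√2173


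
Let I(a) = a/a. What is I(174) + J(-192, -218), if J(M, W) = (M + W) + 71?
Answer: -338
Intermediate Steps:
J(M, W) = 71 + M + W
I(a) = 1
I(174) + J(-192, -218) = 1 + (71 - 192 - 218) = 1 - 339 = -338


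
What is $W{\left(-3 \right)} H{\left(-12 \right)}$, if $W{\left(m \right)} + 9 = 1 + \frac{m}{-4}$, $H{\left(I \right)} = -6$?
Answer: $\frac{87}{2} \approx 43.5$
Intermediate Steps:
$W{\left(m \right)} = -8 - \frac{m}{4}$ ($W{\left(m \right)} = -9 + \left(1 + \frac{m}{-4}\right) = -9 + \left(1 + m \left(- \frac{1}{4}\right)\right) = -9 - \left(-1 + \frac{m}{4}\right) = -8 - \frac{m}{4}$)
$W{\left(-3 \right)} H{\left(-12 \right)} = \left(-8 - - \frac{3}{4}\right) \left(-6\right) = \left(-8 + \frac{3}{4}\right) \left(-6\right) = \left(- \frac{29}{4}\right) \left(-6\right) = \frac{87}{2}$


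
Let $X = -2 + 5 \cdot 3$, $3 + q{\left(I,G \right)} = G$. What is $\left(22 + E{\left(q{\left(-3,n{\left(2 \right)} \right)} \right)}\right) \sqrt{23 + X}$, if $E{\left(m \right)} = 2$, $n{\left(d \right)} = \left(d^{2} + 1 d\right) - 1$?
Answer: $144$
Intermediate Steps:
$n{\left(d \right)} = -1 + d + d^{2}$ ($n{\left(d \right)} = \left(d^{2} + d\right) - 1 = \left(d + d^{2}\right) - 1 = -1 + d + d^{2}$)
$q{\left(I,G \right)} = -3 + G$
$X = 13$ ($X = -2 + 15 = 13$)
$\left(22 + E{\left(q{\left(-3,n{\left(2 \right)} \right)} \right)}\right) \sqrt{23 + X} = \left(22 + 2\right) \sqrt{23 + 13} = 24 \sqrt{36} = 24 \cdot 6 = 144$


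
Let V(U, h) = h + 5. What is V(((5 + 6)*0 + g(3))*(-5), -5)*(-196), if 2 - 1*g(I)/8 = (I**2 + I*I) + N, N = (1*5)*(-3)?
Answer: 0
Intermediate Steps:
N = -15 (N = 5*(-3) = -15)
g(I) = 136 - 16*I**2 (g(I) = 16 - 8*((I**2 + I*I) - 15) = 16 - 8*((I**2 + I**2) - 15) = 16 - 8*(2*I**2 - 15) = 16 - 8*(-15 + 2*I**2) = 16 + (120 - 16*I**2) = 136 - 16*I**2)
V(U, h) = 5 + h
V(((5 + 6)*0 + g(3))*(-5), -5)*(-196) = (5 - 5)*(-196) = 0*(-196) = 0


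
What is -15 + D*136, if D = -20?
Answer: -2735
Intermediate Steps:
-15 + D*136 = -15 - 20*136 = -15 - 2720 = -2735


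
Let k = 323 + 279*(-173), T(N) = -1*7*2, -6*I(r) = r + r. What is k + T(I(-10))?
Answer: -47958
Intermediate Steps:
I(r) = -r/3 (I(r) = -(r + r)/6 = -r/3)
T(N) = -14 (T(N) = -7*2 = -14)
k = -47944 (k = 323 - 48267 = -47944)
k + T(I(-10)) = -47944 - 14 = -47958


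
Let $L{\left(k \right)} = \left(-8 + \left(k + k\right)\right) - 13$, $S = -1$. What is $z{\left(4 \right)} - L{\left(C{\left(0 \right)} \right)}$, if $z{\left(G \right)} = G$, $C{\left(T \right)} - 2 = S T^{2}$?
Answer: $21$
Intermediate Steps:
$C{\left(T \right)} = 2 - T^{2}$
$L{\left(k \right)} = -21 + 2 k$ ($L{\left(k \right)} = \left(-8 + 2 k\right) - 13 = -21 + 2 k$)
$z{\left(4 \right)} - L{\left(C{\left(0 \right)} \right)} = 4 - \left(-21 + 2 \left(2 - 0^{2}\right)\right) = 4 - \left(-21 + 2 \left(2 - 0\right)\right) = 4 - \left(-21 + 2 \left(2 + 0\right)\right) = 4 - \left(-21 + 2 \cdot 2\right) = 4 - \left(-21 + 4\right) = 4 - -17 = 4 + 17 = 21$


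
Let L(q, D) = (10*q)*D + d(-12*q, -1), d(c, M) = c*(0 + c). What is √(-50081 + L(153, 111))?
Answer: √3490645 ≈ 1868.3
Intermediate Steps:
d(c, M) = c² (d(c, M) = c*c = c²)
L(q, D) = 144*q² + 10*D*q (L(q, D) = (10*q)*D + (-12*q)² = 10*D*q + 144*q² = 144*q² + 10*D*q)
√(-50081 + L(153, 111)) = √(-50081 + 2*153*(5*111 + 72*153)) = √(-50081 + 2*153*(555 + 11016)) = √(-50081 + 2*153*11571) = √(-50081 + 3540726) = √3490645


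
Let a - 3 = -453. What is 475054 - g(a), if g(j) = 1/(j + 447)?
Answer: 1425163/3 ≈ 4.7505e+5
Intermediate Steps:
a = -450 (a = 3 - 453 = -450)
g(j) = 1/(447 + j)
475054 - g(a) = 475054 - 1/(447 - 450) = 475054 - 1/(-3) = 475054 - 1*(-1/3) = 475054 + 1/3 = 1425163/3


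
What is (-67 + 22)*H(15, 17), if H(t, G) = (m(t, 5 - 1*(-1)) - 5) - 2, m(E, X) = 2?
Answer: 225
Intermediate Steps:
H(t, G) = -5 (H(t, G) = (2 - 5) - 2 = -3 - 2 = -5)
(-67 + 22)*H(15, 17) = (-67 + 22)*(-5) = -45*(-5) = 225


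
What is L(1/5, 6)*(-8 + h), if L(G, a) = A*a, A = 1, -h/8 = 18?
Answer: -912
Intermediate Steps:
h = -144 (h = -8*18 = -144)
L(G, a) = a (L(G, a) = 1*a = a)
L(1/5, 6)*(-8 + h) = 6*(-8 - 144) = 6*(-152) = -912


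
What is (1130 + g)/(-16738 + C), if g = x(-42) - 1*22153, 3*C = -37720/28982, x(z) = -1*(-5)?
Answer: 456857757/363834967 ≈ 1.2557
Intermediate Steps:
x(z) = 5
C = -18860/43473 (C = (-37720/28982)/3 = (-37720*1/28982)/3 = (⅓)*(-18860/14491) = -18860/43473 ≈ -0.43383)
g = -22148 (g = 5 - 1*22153 = 5 - 22153 = -22148)
(1130 + g)/(-16738 + C) = (1130 - 22148)/(-16738 - 18860/43473) = -21018/(-727669934/43473) = -21018*(-43473/727669934) = 456857757/363834967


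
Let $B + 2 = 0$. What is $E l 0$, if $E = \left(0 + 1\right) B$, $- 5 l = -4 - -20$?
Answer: $0$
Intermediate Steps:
$B = -2$ ($B = -2 + 0 = -2$)
$l = - \frac{16}{5}$ ($l = - \frac{-4 - -20}{5} = - \frac{-4 + 20}{5} = \left(- \frac{1}{5}\right) 16 = - \frac{16}{5} \approx -3.2$)
$E = -2$ ($E = \left(0 + 1\right) \left(-2\right) = 1 \left(-2\right) = -2$)
$E l 0 = \left(-2\right) \left(- \frac{16}{5}\right) 0 = \frac{32}{5} \cdot 0 = 0$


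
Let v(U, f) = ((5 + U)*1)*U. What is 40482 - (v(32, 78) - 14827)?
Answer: 54125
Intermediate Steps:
v(U, f) = U*(5 + U) (v(U, f) = (5 + U)*U = U*(5 + U))
40482 - (v(32, 78) - 14827) = 40482 - (32*(5 + 32) - 14827) = 40482 - (32*37 - 14827) = 40482 - (1184 - 14827) = 40482 - 1*(-13643) = 40482 + 13643 = 54125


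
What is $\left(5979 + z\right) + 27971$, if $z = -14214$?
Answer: $19736$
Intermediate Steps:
$\left(5979 + z\right) + 27971 = \left(5979 - 14214\right) + 27971 = -8235 + 27971 = 19736$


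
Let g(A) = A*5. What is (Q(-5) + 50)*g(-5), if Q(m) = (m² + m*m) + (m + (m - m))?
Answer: -2375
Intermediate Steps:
g(A) = 5*A
Q(m) = m + 2*m² (Q(m) = (m² + m²) + (m + 0) = 2*m² + m = m + 2*m²)
(Q(-5) + 50)*g(-5) = (-5*(1 + 2*(-5)) + 50)*(5*(-5)) = (-5*(1 - 10) + 50)*(-25) = (-5*(-9) + 50)*(-25) = (45 + 50)*(-25) = 95*(-25) = -2375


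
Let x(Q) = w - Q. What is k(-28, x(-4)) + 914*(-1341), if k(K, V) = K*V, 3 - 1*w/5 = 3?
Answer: -1225786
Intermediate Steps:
w = 0 (w = 15 - 5*3 = 15 - 15 = 0)
x(Q) = -Q (x(Q) = 0 - Q = -Q)
k(-28, x(-4)) + 914*(-1341) = -(-28)*(-4) + 914*(-1341) = -28*4 - 1225674 = -112 - 1225674 = -1225786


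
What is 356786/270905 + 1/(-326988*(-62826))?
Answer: 7329578991196073/5565295713779640 ≈ 1.3170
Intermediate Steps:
356786/270905 + 1/(-326988*(-62826)) = 356786*(1/270905) - 1/326988*(-1/62826) = 356786/270905 + 1/20543348088 = 7329578991196073/5565295713779640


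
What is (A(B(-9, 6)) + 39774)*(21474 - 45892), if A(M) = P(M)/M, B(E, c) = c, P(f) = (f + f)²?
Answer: -971787564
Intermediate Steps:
P(f) = 4*f² (P(f) = (2*f)² = 4*f²)
A(M) = 4*M (A(M) = (4*M²)/M = 4*M)
(A(B(-9, 6)) + 39774)*(21474 - 45892) = (4*6 + 39774)*(21474 - 45892) = (24 + 39774)*(-24418) = 39798*(-24418) = -971787564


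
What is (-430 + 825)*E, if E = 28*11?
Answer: 121660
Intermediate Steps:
E = 308
(-430 + 825)*E = (-430 + 825)*308 = 395*308 = 121660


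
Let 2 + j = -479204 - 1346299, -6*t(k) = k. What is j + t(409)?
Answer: -10953439/6 ≈ -1.8256e+6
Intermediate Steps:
t(k) = -k/6
j = -1825505 (j = -2 + (-479204 - 1346299) = -2 - 1825503 = -1825505)
j + t(409) = -1825505 - ⅙*409 = -1825505 - 409/6 = -10953439/6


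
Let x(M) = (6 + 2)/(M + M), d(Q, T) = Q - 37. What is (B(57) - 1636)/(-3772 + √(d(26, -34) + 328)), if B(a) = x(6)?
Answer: 18505432/42683001 + 4906*√317/42683001 ≈ 0.43560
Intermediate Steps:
d(Q, T) = -37 + Q
x(M) = 4/M (x(M) = 8/((2*M)) = 8*(1/(2*M)) = 4/M)
B(a) = ⅔ (B(a) = 4/6 = 4*(⅙) = ⅔)
(B(57) - 1636)/(-3772 + √(d(26, -34) + 328)) = (⅔ - 1636)/(-3772 + √((-37 + 26) + 328)) = -4906/(3*(-3772 + √(-11 + 328))) = -4906/(3*(-3772 + √317))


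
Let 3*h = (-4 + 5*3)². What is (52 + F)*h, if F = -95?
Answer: -5203/3 ≈ -1734.3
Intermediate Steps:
h = 121/3 (h = (-4 + 5*3)²/3 = (-4 + 15)²/3 = (⅓)*11² = (⅓)*121 = 121/3 ≈ 40.333)
(52 + F)*h = (52 - 95)*(121/3) = -43*121/3 = -5203/3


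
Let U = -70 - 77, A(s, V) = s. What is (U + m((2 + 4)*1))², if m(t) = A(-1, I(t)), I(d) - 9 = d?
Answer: 21904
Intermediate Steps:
I(d) = 9 + d
m(t) = -1
U = -147
(U + m((2 + 4)*1))² = (-147 - 1)² = (-148)² = 21904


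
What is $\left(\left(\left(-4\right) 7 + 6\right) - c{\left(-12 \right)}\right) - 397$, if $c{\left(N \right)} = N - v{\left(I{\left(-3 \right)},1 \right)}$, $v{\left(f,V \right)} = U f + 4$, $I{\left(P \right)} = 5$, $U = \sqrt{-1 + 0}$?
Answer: $-403 + 5 i \approx -403.0 + 5.0 i$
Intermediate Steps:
$U = i$ ($U = \sqrt{-1} = i \approx 1.0 i$)
$v{\left(f,V \right)} = 4 + i f$ ($v{\left(f,V \right)} = i f + 4 = 4 + i f$)
$c{\left(N \right)} = -4 + N - 5 i$ ($c{\left(N \right)} = N - \left(4 + i 5\right) = N - \left(4 + 5 i\right) = -4 + N - 5 i$)
$\left(\left(\left(-4\right) 7 + 6\right) - c{\left(-12 \right)}\right) - 397 = \left(\left(\left(-4\right) 7 + 6\right) - \left(-4 - 12 - 5 i\right)\right) - 397 = \left(\left(-28 + 6\right) - \left(-16 - 5 i\right)\right) - 397 = \left(-22 + \left(16 + 5 i\right)\right) - 397 = \left(-6 + 5 i\right) - 397 = -403 + 5 i$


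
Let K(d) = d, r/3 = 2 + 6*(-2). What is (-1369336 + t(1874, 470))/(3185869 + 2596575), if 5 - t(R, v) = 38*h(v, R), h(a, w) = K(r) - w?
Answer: -1296979/5782444 ≈ -0.22430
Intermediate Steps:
r = -30 (r = 3*(2 + 6*(-2)) = 3*(2 - 12) = 3*(-10) = -30)
h(a, w) = -30 - w
t(R, v) = 1145 + 38*R (t(R, v) = 5 - 38*(-30 - R) = 5 - (-1140 - 38*R) = 5 + (1140 + 38*R) = 1145 + 38*R)
(-1369336 + t(1874, 470))/(3185869 + 2596575) = (-1369336 + (1145 + 38*1874))/(3185869 + 2596575) = (-1369336 + (1145 + 71212))/5782444 = (-1369336 + 72357)*(1/5782444) = -1296979*1/5782444 = -1296979/5782444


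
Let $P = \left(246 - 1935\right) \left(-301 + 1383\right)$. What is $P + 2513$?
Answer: $-1824985$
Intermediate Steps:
$P = -1827498$ ($P = \left(-1689\right) 1082 = -1827498$)
$P + 2513 = -1827498 + 2513 = -1824985$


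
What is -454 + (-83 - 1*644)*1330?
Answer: -967364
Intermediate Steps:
-454 + (-83 - 1*644)*1330 = -454 + (-83 - 644)*1330 = -454 - 727*1330 = -454 - 966910 = -967364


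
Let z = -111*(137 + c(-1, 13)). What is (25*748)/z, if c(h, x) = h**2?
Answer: -9350/7659 ≈ -1.2208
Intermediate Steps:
z = -15318 (z = -111*(137 + (-1)**2) = -111*(137 + 1) = -111*138 = -15318)
(25*748)/z = (25*748)/(-15318) = 18700*(-1/15318) = -9350/7659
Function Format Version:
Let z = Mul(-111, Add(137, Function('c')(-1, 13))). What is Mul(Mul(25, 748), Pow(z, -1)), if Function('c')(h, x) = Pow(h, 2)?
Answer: Rational(-9350, 7659) ≈ -1.2208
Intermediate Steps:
z = -15318 (z = Mul(-111, Add(137, Pow(-1, 2))) = Mul(-111, Add(137, 1)) = Mul(-111, 138) = -15318)
Mul(Mul(25, 748), Pow(z, -1)) = Mul(Mul(25, 748), Pow(-15318, -1)) = Mul(18700, Rational(-1, 15318)) = Rational(-9350, 7659)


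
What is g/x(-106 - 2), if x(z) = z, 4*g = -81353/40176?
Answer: 81353/17356032 ≈ 0.0046873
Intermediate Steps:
g = -81353/160704 (g = (-81353/40176)/4 = (-81353*1/40176)/4 = (¼)*(-81353/40176) = -81353/160704 ≈ -0.50623)
g/x(-106 - 2) = -81353/(160704*(-106 - 2)) = -81353/160704/(-108) = -81353/160704*(-1/108) = 81353/17356032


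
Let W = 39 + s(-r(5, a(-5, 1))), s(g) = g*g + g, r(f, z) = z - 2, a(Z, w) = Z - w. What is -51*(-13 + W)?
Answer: -4998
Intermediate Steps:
r(f, z) = -2 + z
s(g) = g + g² (s(g) = g² + g = g + g²)
W = 111 (W = 39 + (-(-2 + (-5 - 1*1)))*(1 - (-2 + (-5 - 1*1))) = 39 + (-(-2 + (-5 - 1)))*(1 - (-2 + (-5 - 1))) = 39 + (-(-2 - 6))*(1 - (-2 - 6)) = 39 + (-1*(-8))*(1 - 1*(-8)) = 39 + 8*(1 + 8) = 39 + 8*9 = 39 + 72 = 111)
-51*(-13 + W) = -51*(-13 + 111) = -51*98 = -4998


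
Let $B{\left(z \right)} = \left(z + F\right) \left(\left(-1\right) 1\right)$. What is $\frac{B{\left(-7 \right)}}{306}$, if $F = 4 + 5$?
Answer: $- \frac{1}{153} \approx -0.0065359$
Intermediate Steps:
$F = 9$
$B{\left(z \right)} = -9 - z$ ($B{\left(z \right)} = \left(z + 9\right) \left(\left(-1\right) 1\right) = \left(9 + z\right) \left(-1\right) = -9 - z$)
$\frac{B{\left(-7 \right)}}{306} = \frac{-9 - -7}{306} = \left(-9 + 7\right) \frac{1}{306} = \left(-2\right) \frac{1}{306} = - \frac{1}{153}$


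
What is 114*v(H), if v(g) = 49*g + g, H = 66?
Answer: 376200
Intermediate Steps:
v(g) = 50*g
114*v(H) = 114*(50*66) = 114*3300 = 376200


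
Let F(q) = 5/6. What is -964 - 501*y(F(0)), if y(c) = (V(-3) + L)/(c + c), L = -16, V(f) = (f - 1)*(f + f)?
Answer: -16844/5 ≈ -3368.8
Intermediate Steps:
V(f) = 2*f*(-1 + f) (V(f) = (-1 + f)*(2*f) = 2*f*(-1 + f))
F(q) = ⅚ (F(q) = 5*(⅙) = ⅚)
y(c) = 4/c (y(c) = (2*(-3)*(-1 - 3) - 16)/(c + c) = (2*(-3)*(-4) - 16)/((2*c)) = (24 - 16)*(1/(2*c)) = 8*(1/(2*c)) = 4/c)
-964 - 501*y(F(0)) = -964 - 2004/⅚ = -964 - 2004*6/5 = -964 - 501*24/5 = -964 - 12024/5 = -16844/5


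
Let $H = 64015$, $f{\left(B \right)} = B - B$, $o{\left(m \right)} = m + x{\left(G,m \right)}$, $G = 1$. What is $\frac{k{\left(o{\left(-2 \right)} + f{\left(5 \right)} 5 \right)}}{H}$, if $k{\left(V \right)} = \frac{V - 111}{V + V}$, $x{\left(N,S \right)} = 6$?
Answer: $- \frac{107}{512120} \approx -0.00020894$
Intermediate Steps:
$o{\left(m \right)} = 6 + m$ ($o{\left(m \right)} = m + 6 = 6 + m$)
$f{\left(B \right)} = 0$
$k{\left(V \right)} = \frac{-111 + V}{2 V}$
$\frac{k{\left(o{\left(-2 \right)} + f{\left(5 \right)} 5 \right)}}{H} = \frac{\frac{1}{2} \frac{1}{\left(6 - 2\right) + 0 \cdot 5} \left(-111 + \left(\left(6 - 2\right) + 0 \cdot 5\right)\right)}{64015} = \frac{-111 + \left(4 + 0\right)}{2 \left(4 + 0\right)} \frac{1}{64015} = \frac{-111 + 4}{2 \cdot 4} \cdot \frac{1}{64015} = \frac{1}{2} \cdot \frac{1}{4} \left(-107\right) \frac{1}{64015} = \left(- \frac{107}{8}\right) \frac{1}{64015} = - \frac{107}{512120}$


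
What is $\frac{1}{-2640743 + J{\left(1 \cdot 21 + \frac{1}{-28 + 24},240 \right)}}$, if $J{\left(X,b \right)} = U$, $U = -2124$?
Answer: $- \frac{1}{2642867} \approx -3.7838 \cdot 10^{-7}$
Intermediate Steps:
$J{\left(X,b \right)} = -2124$
$\frac{1}{-2640743 + J{\left(1 \cdot 21 + \frac{1}{-28 + 24},240 \right)}} = \frac{1}{-2640743 - 2124} = \frac{1}{-2642867} = - \frac{1}{2642867}$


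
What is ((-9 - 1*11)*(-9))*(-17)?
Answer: -3060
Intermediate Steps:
((-9 - 1*11)*(-9))*(-17) = ((-9 - 11)*(-9))*(-17) = -20*(-9)*(-17) = 180*(-17) = -3060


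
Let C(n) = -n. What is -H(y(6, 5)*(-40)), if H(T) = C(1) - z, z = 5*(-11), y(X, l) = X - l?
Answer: -54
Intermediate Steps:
z = -55
H(T) = 54 (H(T) = -1*1 - 1*(-55) = -1 + 55 = 54)
-H(y(6, 5)*(-40)) = -1*54 = -54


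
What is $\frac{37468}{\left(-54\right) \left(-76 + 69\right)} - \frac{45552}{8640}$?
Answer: $\frac{354751}{3780} \approx 93.849$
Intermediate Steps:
$\frac{37468}{\left(-54\right) \left(-76 + 69\right)} - \frac{45552}{8640} = \frac{37468}{\left(-54\right) \left(-7\right)} - \frac{949}{180} = \frac{37468}{378} - \frac{949}{180} = 37468 \cdot \frac{1}{378} - \frac{949}{180} = \frac{18734}{189} - \frac{949}{180} = \frac{354751}{3780}$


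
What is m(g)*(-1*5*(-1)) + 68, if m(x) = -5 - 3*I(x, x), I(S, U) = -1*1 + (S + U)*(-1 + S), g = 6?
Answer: -842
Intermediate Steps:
I(S, U) = -1 + (-1 + S)*(S + U)
m(x) = -2 - 6*x**2 + 6*x (m(x) = -5 - 3*(-1 + x**2 - x - x + x*x) = -5 - 3*(-1 + x**2 - x - x + x**2) = -5 - 3*(-1 - 2*x + 2*x**2) = -5 + (3 - 6*x**2 + 6*x) = -2 - 6*x**2 + 6*x)
m(g)*(-1*5*(-1)) + 68 = (-2 - 6*6**2 + 6*6)*(-1*5*(-1)) + 68 = (-2 - 6*36 + 36)*(-5*(-1)) + 68 = (-2 - 216 + 36)*5 + 68 = -182*5 + 68 = -910 + 68 = -842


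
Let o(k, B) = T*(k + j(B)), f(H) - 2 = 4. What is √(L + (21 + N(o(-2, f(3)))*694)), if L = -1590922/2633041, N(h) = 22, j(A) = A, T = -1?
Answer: √105992994170681007/2633041 ≈ 123.65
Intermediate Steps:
f(H) = 6 (f(H) = 2 + 4 = 6)
o(k, B) = -B - k (o(k, B) = -(k + B) = -(B + k) = -B - k)
L = -1590922/2633041 (L = -1590922*1/2633041 = -1590922/2633041 ≈ -0.60421)
√(L + (21 + N(o(-2, f(3)))*694)) = √(-1590922/2633041 + (21 + 22*694)) = √(-1590922/2633041 + (21 + 15268)) = √(-1590922/2633041 + 15289) = √(40254972927/2633041) = √105992994170681007/2633041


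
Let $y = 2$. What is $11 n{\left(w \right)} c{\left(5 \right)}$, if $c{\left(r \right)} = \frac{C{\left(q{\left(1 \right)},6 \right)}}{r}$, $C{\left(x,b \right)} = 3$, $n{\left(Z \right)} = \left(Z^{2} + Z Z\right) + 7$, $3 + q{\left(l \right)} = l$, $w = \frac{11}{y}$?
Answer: $\frac{891}{2} \approx 445.5$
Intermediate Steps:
$w = \frac{11}{2} \approx 5.5$
$q{\left(l \right)} = -3 + l$
$n{\left(Z \right)} = 7 + 2 Z^{2}$ ($n{\left(Z \right)} = \left(Z^{2} + Z^{2}\right) + 7 = 2 Z^{2} + 7 = 7 + 2 Z^{2}$)
$c{\left(r \right)} = \frac{3}{r}$
$11 n{\left(w \right)} c{\left(5 \right)} = 11 \left(7 + 2 \left(\frac{11}{2}\right)^{2}\right) \frac{3}{5} = 11 \left(7 + 2 \cdot \frac{121}{4}\right) 3 \cdot \frac{1}{5} = 11 \left(7 + \frac{121}{2}\right) \frac{3}{5} = 11 \cdot \frac{135}{2} \cdot \frac{3}{5} = \frac{1485}{2} \cdot \frac{3}{5} = \frac{891}{2}$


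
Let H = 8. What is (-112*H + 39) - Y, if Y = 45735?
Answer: -46592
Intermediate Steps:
(-112*H + 39) - Y = (-112*8 + 39) - 1*45735 = (-896 + 39) - 45735 = -857 - 45735 = -46592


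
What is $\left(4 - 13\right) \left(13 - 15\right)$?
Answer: $18$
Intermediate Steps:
$\left(4 - 13\right) \left(13 - 15\right) = \left(-9\right) \left(-2\right) = 18$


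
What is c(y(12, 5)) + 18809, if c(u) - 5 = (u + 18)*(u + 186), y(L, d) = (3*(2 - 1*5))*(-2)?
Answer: 26158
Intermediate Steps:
y(L, d) = 18 (y(L, d) = (3*(2 - 5))*(-2) = (3*(-3))*(-2) = -9*(-2) = 18)
c(u) = 5 + (18 + u)*(186 + u) (c(u) = 5 + (u + 18)*(u + 186) = 5 + (18 + u)*(186 + u))
c(y(12, 5)) + 18809 = (3353 + 18² + 204*18) + 18809 = (3353 + 324 + 3672) + 18809 = 7349 + 18809 = 26158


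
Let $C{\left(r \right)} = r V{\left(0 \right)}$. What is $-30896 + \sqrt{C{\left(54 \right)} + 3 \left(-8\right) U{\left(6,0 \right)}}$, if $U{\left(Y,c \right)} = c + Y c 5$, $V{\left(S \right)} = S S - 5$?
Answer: $-30896 + 3 i \sqrt{30} \approx -30896.0 + 16.432 i$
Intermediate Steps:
$V{\left(S \right)} = -5 + S^{2}$ ($V{\left(S \right)} = S^{2} - 5 = -5 + S^{2}$)
$U{\left(Y,c \right)} = c + 5 Y c$
$C{\left(r \right)} = - 5 r$ ($C{\left(r \right)} = r \left(-5 + 0^{2}\right) = r \left(-5 + 0\right) = r \left(-5\right) = - 5 r$)
$-30896 + \sqrt{C{\left(54 \right)} + 3 \left(-8\right) U{\left(6,0 \right)}} = -30896 + \sqrt{\left(-5\right) 54 + 3 \left(-8\right) 0 \left(1 + 5 \cdot 6\right)} = -30896 + \sqrt{-270 - 24 \cdot 0 \left(1 + 30\right)} = -30896 + \sqrt{-270 - 24 \cdot 0 \cdot 31} = -30896 + \sqrt{-270 - 0} = -30896 + \sqrt{-270 + 0} = -30896 + \sqrt{-270} = -30896 + 3 i \sqrt{30}$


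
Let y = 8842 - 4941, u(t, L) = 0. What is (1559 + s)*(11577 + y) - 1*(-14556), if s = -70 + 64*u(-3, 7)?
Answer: 23061298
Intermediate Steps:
s = -70 (s = -70 + 64*0 = -70 + 0 = -70)
y = 3901
(1559 + s)*(11577 + y) - 1*(-14556) = (1559 - 70)*(11577 + 3901) - 1*(-14556) = 1489*15478 + 14556 = 23046742 + 14556 = 23061298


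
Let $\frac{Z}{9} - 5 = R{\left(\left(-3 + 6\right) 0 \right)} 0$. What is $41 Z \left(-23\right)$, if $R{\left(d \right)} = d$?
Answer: $-42435$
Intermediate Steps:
$Z = 45$ ($Z = 45 + 9 \left(-3 + 6\right) 0 \cdot 0 = 45 + 9 \cdot 3 \cdot 0 \cdot 0 = 45 + 9 \cdot 0 \cdot 0 = 45 + 9 \cdot 0 = 45 + 0 = 45$)
$41 Z \left(-23\right) = 41 \cdot 45 \left(-23\right) = 1845 \left(-23\right) = -42435$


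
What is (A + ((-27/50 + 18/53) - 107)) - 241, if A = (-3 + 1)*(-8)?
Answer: -880331/2650 ≈ -332.20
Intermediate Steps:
A = 16 (A = -2*(-8) = 16)
(A + ((-27/50 + 18/53) - 107)) - 241 = (16 + ((-27/50 + 18/53) - 107)) - 241 = (16 + (-531/2650 - 107)) - 241 = (16 - 284081/2650) - 241 = -241681/2650 - 241 = -880331/2650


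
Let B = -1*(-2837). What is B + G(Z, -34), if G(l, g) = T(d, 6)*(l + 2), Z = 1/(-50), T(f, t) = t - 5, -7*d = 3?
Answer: 141949/50 ≈ 2839.0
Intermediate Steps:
d = -3/7 (d = -⅐*3 = -3/7 ≈ -0.42857)
T(f, t) = -5 + t
Z = -1/50 ≈ -0.020000
B = 2837
G(l, g) = 2 + l (G(l, g) = (-5 + 6)*(l + 2) = 1*(2 + l) = 2 + l)
B + G(Z, -34) = 2837 + (2 - 1/50) = 2837 + 99/50 = 141949/50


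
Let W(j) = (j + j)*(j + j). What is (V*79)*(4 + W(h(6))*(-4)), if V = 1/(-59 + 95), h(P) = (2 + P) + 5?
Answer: -5925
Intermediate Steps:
h(P) = 7 + P
W(j) = 4*j² (W(j) = (2*j)*(2*j) = 4*j²)
V = 1/36 ≈ 0.027778
(V*79)*(4 + W(h(6))*(-4)) = ((1/36)*79)*(4 + (4*(7 + 6)²)*(-4)) = 79*(4 + (4*13²)*(-4))/36 = 79*(4 + (4*169)*(-4))/36 = 79*(4 + 676*(-4))/36 = 79*(4 - 2704)/36 = (79/36)*(-2700) = -5925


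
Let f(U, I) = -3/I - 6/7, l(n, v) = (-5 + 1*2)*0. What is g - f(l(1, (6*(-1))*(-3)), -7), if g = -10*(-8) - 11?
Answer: 486/7 ≈ 69.429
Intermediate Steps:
l(n, v) = 0 (l(n, v) = (-5 + 2)*0 = -3*0 = 0)
g = 69 (g = 80 - 11 = 69)
f(U, I) = -6/7 - 3/I (f(U, I) = -3/I - 6*1/7 = -3/I - 6/7 = -6/7 - 3/I)
g - f(l(1, (6*(-1))*(-3)), -7) = 69 - (-6/7 - 3/(-7)) = 69 - (-6/7 - 3*(-1/7)) = 69 - (-6/7 + 3/7) = 69 - 1*(-3/7) = 69 + 3/7 = 486/7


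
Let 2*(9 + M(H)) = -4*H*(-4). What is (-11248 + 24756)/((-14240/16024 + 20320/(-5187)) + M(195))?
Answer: 140342189988/16064275291 ≈ 8.7363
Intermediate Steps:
M(H) = -9 + 8*H (M(H) = -9 + (-4*H*(-4))/2 = -9 + (16*H)/2 = -9 + 8*H)
(-11248 + 24756)/((-14240/16024 + 20320/(-5187)) + M(195)) = (-11248 + 24756)/((-14240/16024 + 20320/(-5187)) + (-9 + 8*195)) = 13508/((-14240*1/16024 + 20320*(-1/5187)) + (-9 + 1560)) = 13508/((-1780/2003 - 20320/5187) + 1551) = 13508/(-49933820/10389561 + 1551) = 13508/(16064275291/10389561) = 13508*(10389561/16064275291) = 140342189988/16064275291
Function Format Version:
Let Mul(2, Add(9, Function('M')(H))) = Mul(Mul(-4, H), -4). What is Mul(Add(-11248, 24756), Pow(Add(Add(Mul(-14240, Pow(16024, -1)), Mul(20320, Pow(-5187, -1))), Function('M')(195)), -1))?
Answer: Rational(140342189988, 16064275291) ≈ 8.7363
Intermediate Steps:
Function('M')(H) = Add(-9, Mul(8, H)) (Function('M')(H) = Add(-9, Mul(Rational(1, 2), Mul(Mul(-4, H), -4))) = Add(-9, Mul(Rational(1, 2), Mul(16, H))) = Add(-9, Mul(8, H)))
Mul(Add(-11248, 24756), Pow(Add(Add(Mul(-14240, Pow(16024, -1)), Mul(20320, Pow(-5187, -1))), Function('M')(195)), -1)) = Mul(Add(-11248, 24756), Pow(Add(Add(Mul(-14240, Pow(16024, -1)), Mul(20320, Pow(-5187, -1))), Add(-9, Mul(8, 195))), -1)) = Mul(13508, Pow(Add(Add(Mul(-14240, Rational(1, 16024)), Mul(20320, Rational(-1, 5187))), Add(-9, 1560)), -1)) = Mul(13508, Pow(Add(Add(Rational(-1780, 2003), Rational(-20320, 5187)), 1551), -1)) = Mul(13508, Pow(Add(Rational(-49933820, 10389561), 1551), -1)) = Mul(13508, Pow(Rational(16064275291, 10389561), -1)) = Mul(13508, Rational(10389561, 16064275291)) = Rational(140342189988, 16064275291)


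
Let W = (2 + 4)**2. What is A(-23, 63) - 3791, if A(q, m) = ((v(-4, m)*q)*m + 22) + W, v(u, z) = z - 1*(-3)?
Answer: -99367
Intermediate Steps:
v(u, z) = 3 + z (v(u, z) = z + 3 = 3 + z)
W = 36 (W = 6**2 = 36)
A(q, m) = 58 + m*q*(3 + m) (A(q, m) = (((3 + m)*q)*m + 22) + 36 = ((q*(3 + m))*m + 22) + 36 = (m*q*(3 + m) + 22) + 36 = (22 + m*q*(3 + m)) + 36 = 58 + m*q*(3 + m))
A(-23, 63) - 3791 = (58 + 63*(-23)*(3 + 63)) - 3791 = (58 + 63*(-23)*66) - 3791 = (58 - 95634) - 3791 = -95576 - 3791 = -99367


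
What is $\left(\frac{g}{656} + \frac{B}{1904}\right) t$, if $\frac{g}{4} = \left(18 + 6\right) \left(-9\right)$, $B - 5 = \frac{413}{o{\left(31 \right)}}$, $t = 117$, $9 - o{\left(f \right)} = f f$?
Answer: $- \frac{1633029255}{10616704} \approx -153.82$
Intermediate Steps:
$o{\left(f \right)} = 9 - f^{2}$ ($o{\left(f \right)} = 9 - f f = 9 - f^{2}$)
$B = \frac{621}{136}$ ($B = 5 + \frac{413}{9 - 31^{2}} = 5 + \frac{413}{9 - 961} = 5 + \frac{413}{-952} = 5 + 413 \left(- \frac{1}{952}\right) = 5 - \frac{59}{136} = \frac{621}{136} \approx 4.5662$)
$g = -864$ ($g = 4 \left(18 + 6\right) \left(-9\right) = 4 \cdot 24 \left(-9\right) = 4 \left(-216\right) = -864$)
$\left(\frac{g}{656} + \frac{B}{1904}\right) t = \left(- \frac{864}{656} + \frac{621}{136 \cdot 1904}\right) 117 = \left(\left(-864\right) \frac{1}{656} + \frac{621}{136} \cdot \frac{1}{1904}\right) 117 = \left(- \frac{54}{41} + \frac{621}{258944}\right) 117 = \left(- \frac{13957515}{10616704}\right) 117 = - \frac{1633029255}{10616704}$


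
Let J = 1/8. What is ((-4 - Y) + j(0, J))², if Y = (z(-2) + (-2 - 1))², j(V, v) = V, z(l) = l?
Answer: 841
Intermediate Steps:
J = ⅛ ≈ 0.12500
Y = 25 (Y = (-2 + (-2 - 1))² = (-2 - 3)² = (-5)² = 25)
((-4 - Y) + j(0, J))² = ((-4 - 1*25) + 0)² = ((-4 - 25) + 0)² = (-29 + 0)² = (-29)² = 841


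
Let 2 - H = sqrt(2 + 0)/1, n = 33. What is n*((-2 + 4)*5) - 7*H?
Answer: 316 + 7*sqrt(2) ≈ 325.90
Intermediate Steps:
H = 2 - sqrt(2) (H = 2 - sqrt(2 + 0)/1 = 2 - sqrt(2) ≈ 0.58579)
n*((-2 + 4)*5) - 7*H = 33*((-2 + 4)*5) - 7*(2 - sqrt(2)) = 33*(2*5) + (-14 + 7*sqrt(2)) = 33*10 + (-14 + 7*sqrt(2)) = 330 + (-14 + 7*sqrt(2)) = 316 + 7*sqrt(2)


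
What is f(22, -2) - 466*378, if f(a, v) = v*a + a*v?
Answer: -176236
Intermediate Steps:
f(a, v) = 2*a*v (f(a, v) = a*v + a*v = 2*a*v)
f(22, -2) - 466*378 = 2*22*(-2) - 466*378 = -88 - 176148 = -176236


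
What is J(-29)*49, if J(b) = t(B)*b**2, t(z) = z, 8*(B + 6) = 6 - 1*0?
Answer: -865389/4 ≈ -2.1635e+5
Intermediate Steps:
B = -21/4 (B = -6 + (6 - 1*0)/8 = -6 + (6 + 0)/8 = -6 + (1/8)*6 = -6 + 3/4 = -21/4 ≈ -5.2500)
J(b) = -21*b**2/4
J(-29)*49 = -21/4*(-29)**2*49 = -21/4*841*49 = -17661/4*49 = -865389/4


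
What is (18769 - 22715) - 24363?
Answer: -28309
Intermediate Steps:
(18769 - 22715) - 24363 = -3946 - 24363 = -28309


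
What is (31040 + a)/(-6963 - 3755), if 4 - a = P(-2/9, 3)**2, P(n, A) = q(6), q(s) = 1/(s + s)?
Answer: -4470335/1543392 ≈ -2.8964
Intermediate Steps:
q(s) = 1/(2*s)
P(n, A) = 1/12 (P(n, A) = (1/2)/6 = (1/2)*(1/6) = 1/12)
a = 575/144 (a = 4 - (1/12)**2 = 4 - 1*1/144 = 4 - 1/144 = 575/144 ≈ 3.9931)
(31040 + a)/(-6963 - 3755) = (31040 + 575/144)/(-6963 - 3755) = (4470335/144)/(-10718) = (4470335/144)*(-1/10718) = -4470335/1543392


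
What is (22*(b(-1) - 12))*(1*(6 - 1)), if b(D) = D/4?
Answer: -2695/2 ≈ -1347.5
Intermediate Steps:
b(D) = D/4 (b(D) = D*(¼) = D/4)
(22*(b(-1) - 12))*(1*(6 - 1)) = (22*((¼)*(-1) - 12))*(1*(6 - 1)) = (22*(-¼ - 12))*(1*5) = (22*(-49/4))*5 = -539/2*5 = -2695/2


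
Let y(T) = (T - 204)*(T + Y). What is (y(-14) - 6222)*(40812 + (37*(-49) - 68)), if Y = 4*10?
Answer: -462889590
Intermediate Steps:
Y = 40
y(T) = (-204 + T)*(40 + T) (y(T) = (T - 204)*(T + 40) = (-204 + T)*(40 + T))
(y(-14) - 6222)*(40812 + (37*(-49) - 68)) = ((-8160 + (-14)² - 164*(-14)) - 6222)*(40812 + (37*(-49) - 68)) = ((-8160 + 196 + 2296) - 6222)*(40812 + (-1813 - 68)) = (-5668 - 6222)*(40812 - 1881) = -11890*38931 = -462889590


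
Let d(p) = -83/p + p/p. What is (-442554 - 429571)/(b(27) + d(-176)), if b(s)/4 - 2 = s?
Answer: -6139760/827 ≈ -7424.1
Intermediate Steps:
d(p) = 1 - 83/p (d(p) = -83/p + 1 = 1 - 83/p)
b(s) = 8 + 4*s
(-442554 - 429571)/(b(27) + d(-176)) = (-442554 - 429571)/((8 + 4*27) + (-83 - 176)/(-176)) = -872125/((8 + 108) - 1/176*(-259)) = -872125/(116 + 259/176) = -872125/20675/176 = -872125*176/20675 = -6139760/827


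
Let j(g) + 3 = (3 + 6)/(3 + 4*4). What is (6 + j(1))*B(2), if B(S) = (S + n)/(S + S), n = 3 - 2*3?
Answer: -33/38 ≈ -0.86842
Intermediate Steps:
n = -3 (n = 3 - 6 = -3)
B(S) = (-3 + S)/(2*S) (B(S) = (S - 3)/(S + S) = (-3 + S)/((2*S)) = (-3 + S)*(1/(2*S)) = (-3 + S)/(2*S))
j(g) = -48/19 (j(g) = -3 + (3 + 6)/(3 + 4*4) = -3 + 9/(3 + 16) = -3 + 9/19 = -48/19)
(6 + j(1))*B(2) = (6 - 48/19)*((½)*(-3 + 2)/2) = 66*((½)*(½)*(-1))/19 = (66/19)*(-¼) = -33/38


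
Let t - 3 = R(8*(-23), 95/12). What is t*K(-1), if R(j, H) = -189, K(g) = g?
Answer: 186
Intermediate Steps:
t = -186 (t = 3 - 189 = -186)
t*K(-1) = -186*(-1) = 186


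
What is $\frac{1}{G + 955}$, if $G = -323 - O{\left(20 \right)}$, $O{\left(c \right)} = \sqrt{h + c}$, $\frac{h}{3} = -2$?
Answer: $\frac{316}{199705} + \frac{\sqrt{14}}{399410} \approx 0.0015917$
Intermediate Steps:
$h = -6$ ($h = 3 \left(-2\right) = -6$)
$O{\left(c \right)} = \sqrt{-6 + c}$
$G = -323 - \sqrt{14}$ ($G = -323 - \sqrt{-6 + 20} = -323 - \sqrt{14} \approx -326.74$)
$\frac{1}{G + 955} = \frac{1}{\left(-323 - \sqrt{14}\right) + 955} = \frac{1}{632 - \sqrt{14}}$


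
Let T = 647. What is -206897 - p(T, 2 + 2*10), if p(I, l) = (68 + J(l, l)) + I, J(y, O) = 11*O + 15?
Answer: -207869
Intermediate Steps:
J(y, O) = 15 + 11*O
p(I, l) = 83 + I + 11*l (p(I, l) = (68 + (15 + 11*l)) + I = (83 + 11*l) + I = 83 + I + 11*l)
-206897 - p(T, 2 + 2*10) = -206897 - (83 + 647 + 11*(2 + 2*10)) = -206897 - (83 + 647 + 11*(2 + 20)) = -206897 - (83 + 647 + 11*22) = -206897 - (83 + 647 + 242) = -206897 - 1*972 = -206897 - 972 = -207869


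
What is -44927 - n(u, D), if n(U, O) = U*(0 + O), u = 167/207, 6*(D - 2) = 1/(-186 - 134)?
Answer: -17856427993/397440 ≈ -44929.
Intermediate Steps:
D = 3839/1920 (D = 2 + 1/(6*(-186 - 134)) = 2 + (⅙)/(-320) = 2 + (⅙)*(-1/320) = 2 - 1/1920 = 3839/1920 ≈ 1.9995)
u = 167/207 (u = 167*(1/207) = 167/207 ≈ 0.80676)
n(U, O) = O*U (n(U, O) = U*O = O*U)
-44927 - n(u, D) = -44927 - 3839*167/(1920*207) = -44927 - 1*641113/397440 = -44927 - 641113/397440 = -17856427993/397440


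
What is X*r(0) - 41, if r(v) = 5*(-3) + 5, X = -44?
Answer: 399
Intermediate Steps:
r(v) = -10 (r(v) = -15 + 5 = -10)
X*r(0) - 41 = -44*(-10) - 41 = 440 - 41 = 399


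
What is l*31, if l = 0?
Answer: 0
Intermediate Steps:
l*31 = 0*31 = 0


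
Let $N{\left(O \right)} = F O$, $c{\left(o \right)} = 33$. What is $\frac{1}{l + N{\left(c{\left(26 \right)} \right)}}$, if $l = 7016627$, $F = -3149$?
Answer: $\frac{1}{6912710} \approx 1.4466 \cdot 10^{-7}$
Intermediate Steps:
$N{\left(O \right)} = - 3149 O$
$\frac{1}{l + N{\left(c{\left(26 \right)} \right)}} = \frac{1}{7016627 - 103917} = \frac{1}{6912710}$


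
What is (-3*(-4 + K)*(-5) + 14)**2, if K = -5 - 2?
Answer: 22801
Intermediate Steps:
K = -7
(-3*(-4 + K)*(-5) + 14)**2 = (-3*(-4 - 7)*(-5) + 14)**2 = (-3*(-11)*(-5) + 14)**2 = (33*(-5) + 14)**2 = (-165 + 14)**2 = (-151)**2 = 22801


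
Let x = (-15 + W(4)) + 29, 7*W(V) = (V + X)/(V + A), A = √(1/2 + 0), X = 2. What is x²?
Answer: 9523468/47089 - 37032*√2/47089 ≈ 201.13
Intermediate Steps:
A = √2/2 (A = √(½ + 0) = √(½) = √2/2 ≈ 0.70711)
W(V) = (2 + V)/(7*(V + √2/2)) (W(V) = ((V + 2)/(V + √2/2))/7 = ((2 + V)/(V + √2/2))/7 = (2 + V)/(7*(V + √2/2)))
x = 14 + 12/(7*(8 + √2)) (x = (-15 + 2*(2 + 4)/(7*(√2 + 2*4))) + 29 = (-15 + (2/7)*6/(√2 + 8)) + 29 = (-15 + (2/7)*6/(8 + √2)) + 29 = (-15 + 12/(7*(8 + √2))) + 29 = 14 + 12/(7*(8 + √2)) ≈ 14.182)
x² = (3086/217 - 6*√2/217)²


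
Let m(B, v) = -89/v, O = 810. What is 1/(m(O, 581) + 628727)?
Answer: 581/365290298 ≈ 1.5905e-6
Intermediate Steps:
1/(m(O, 581) + 628727) = 1/(-89/581 + 628727) = 1/(365290298/581) = 581/365290298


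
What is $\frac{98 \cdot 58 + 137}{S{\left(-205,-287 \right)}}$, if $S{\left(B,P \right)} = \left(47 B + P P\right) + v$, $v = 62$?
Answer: $\frac{5821}{72796} \approx 0.079963$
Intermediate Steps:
$S{\left(B,P \right)} = 62 + P^{2} + 47 B$ ($S{\left(B,P \right)} = \left(47 B + P P\right) + 62 = \left(47 B + P^{2}\right) + 62 = \left(P^{2} + 47 B\right) + 62 = 62 + P^{2} + 47 B$)
$\frac{98 \cdot 58 + 137}{S{\left(-205,-287 \right)}} = \frac{98 \cdot 58 + 137}{62 + \left(-287\right)^{2} + 47 \left(-205\right)} = \frac{5684 + 137}{62 + 82369 - 9635} = \frac{5821}{72796}$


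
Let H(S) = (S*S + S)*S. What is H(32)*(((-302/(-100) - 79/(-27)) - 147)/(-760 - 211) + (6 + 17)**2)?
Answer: 3906524571136/218475 ≈ 1.7881e+7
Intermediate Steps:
H(S) = S*(S + S**2) (H(S) = (S**2 + S)*S = (S + S**2)*S = S*(S + S**2))
H(32)*(((-302/(-100) - 79/(-27)) - 147)/(-760 - 211) + (6 + 17)**2) = (32**2*(1 + 32))*(((-302/(-100) - 79/(-27)) - 147)/(-760 - 211) + (6 + 17)**2) = (1024*33)*(((-302*(-1/100) - 79*(-1/27)) - 147)/(-971) + 23**2) = 33792*(((151/50 + 79/27) - 147)*(-1/971) + 529) = 33792*((8027/1350 - 147)*(-1/971) + 529) = 33792*(-190423/1350*(-1/971) + 529) = 33792*(190423/1310850 + 529) = 33792*(693630073/1310850) = 3906524571136/218475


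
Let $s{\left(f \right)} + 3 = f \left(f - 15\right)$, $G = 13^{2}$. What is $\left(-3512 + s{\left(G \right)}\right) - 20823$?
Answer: $1688$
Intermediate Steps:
$G = 169$
$s{\left(f \right)} = -3 + f \left(-15 + f\right)$ ($s{\left(f \right)} = -3 + f \left(f - 15\right) = -3 + f \left(-15 + f\right)$)
$\left(-3512 + s{\left(G \right)}\right) - 20823 = \left(-3512 - \left(2538 - 28561\right)\right) - 20823 = \left(-3512 - -26023\right) - 20823 = \left(-3512 + 26023\right) - 20823 = 22511 - 20823 = 1688$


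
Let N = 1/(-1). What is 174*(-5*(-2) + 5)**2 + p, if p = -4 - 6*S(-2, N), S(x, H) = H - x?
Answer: 39140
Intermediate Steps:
N = -1
p = -10 (p = -4 - 6*(-1 - 1*(-2)) = -4 - 6*(-1 + 2) = -4 - 6*1 = -4 - 6 = -10)
174*(-5*(-2) + 5)**2 + p = 174*(-5*(-2) + 5)**2 - 10 = 174*(10 + 5)**2 - 10 = 174*15**2 - 10 = 174*225 - 10 = 39150 - 10 = 39140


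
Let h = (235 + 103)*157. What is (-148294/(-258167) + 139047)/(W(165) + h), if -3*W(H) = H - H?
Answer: 35897495143/13699890022 ≈ 2.6203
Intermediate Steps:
h = 53066 (h = 338*157 = 53066)
W(H) = 0 (W(H) = -(H - H)/3 = -⅓*0 = 0)
(-148294/(-258167) + 139047)/(W(165) + h) = (-148294/(-258167) + 139047)/(0 + 53066) = (-148294*(-1/258167) + 139047)/53066 = (148294/258167 + 139047)*(1/53066) = (35897495143/258167)*(1/53066) = 35897495143/13699890022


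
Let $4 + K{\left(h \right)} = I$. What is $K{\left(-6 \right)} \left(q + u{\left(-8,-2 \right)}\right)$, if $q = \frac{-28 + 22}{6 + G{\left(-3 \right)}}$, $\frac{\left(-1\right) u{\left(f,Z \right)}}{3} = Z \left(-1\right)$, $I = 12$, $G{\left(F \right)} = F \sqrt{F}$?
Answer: $- \frac{368}{7} - \frac{16 i \sqrt{3}}{7} \approx -52.571 - 3.959 i$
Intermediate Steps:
$G{\left(F \right)} = F^{\frac{3}{2}}$
$u{\left(f,Z \right)} = 3 Z$ ($u{\left(f,Z \right)} = - 3 Z \left(-1\right) = - 3 \left(- Z\right) = 3 Z$)
$K{\left(h \right)} = 8$ ($K{\left(h \right)} = -4 + 12 = 8$)
$q = - \frac{6}{6 - 3 i \sqrt{3}}$ ($q = \frac{-28 + 22}{6 + \left(-3\right)^{\frac{3}{2}}} = - \frac{6}{6 - 3 i \sqrt{3}} \approx -0.57143 - 0.49487 i$)
$K{\left(-6 \right)} \left(q + u{\left(-8,-2 \right)}\right) = 8 \left(\left(- \frac{4}{7} - \frac{2 i \sqrt{3}}{7}\right) + 3 \left(-2\right)\right) = 8 \left(\left(- \frac{4}{7} - \frac{2 i \sqrt{3}}{7}\right) - 6\right) = 8 \left(- \frac{46}{7} - \frac{2 i \sqrt{3}}{7}\right) = - \frac{368}{7} - \frac{16 i \sqrt{3}}{7}$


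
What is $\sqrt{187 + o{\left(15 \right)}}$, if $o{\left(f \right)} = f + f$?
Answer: $\sqrt{217} \approx 14.731$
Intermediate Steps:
$o{\left(f \right)} = 2 f$
$\sqrt{187 + o{\left(15 \right)}} = \sqrt{187 + 2 \cdot 15} = \sqrt{187 + 30} = \sqrt{217}$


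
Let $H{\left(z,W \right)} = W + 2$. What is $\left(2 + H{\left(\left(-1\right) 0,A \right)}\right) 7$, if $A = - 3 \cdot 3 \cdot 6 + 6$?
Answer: $-308$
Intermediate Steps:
$A = -48$ ($A = \left(-3\right) 18 + 6 = -54 + 6 = -48$)
$H{\left(z,W \right)} = 2 + W$
$\left(2 + H{\left(\left(-1\right) 0,A \right)}\right) 7 = \left(2 + \left(2 - 48\right)\right) 7 = \left(2 - 46\right) 7 = \left(-44\right) 7 = -308$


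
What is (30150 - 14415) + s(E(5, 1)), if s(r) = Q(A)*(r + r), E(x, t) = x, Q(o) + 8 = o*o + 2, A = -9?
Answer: 16485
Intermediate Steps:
Q(o) = -6 + o² (Q(o) = -8 + (o*o + 2) = -8 + (o² + 2) = -8 + (2 + o²) = -6 + o²)
s(r) = 150*r (s(r) = (-6 + (-9)²)*(r + r) = (-6 + 81)*(2*r) = 75*(2*r) = 150*r)
(30150 - 14415) + s(E(5, 1)) = (30150 - 14415) + 150*5 = 15735 + 750 = 16485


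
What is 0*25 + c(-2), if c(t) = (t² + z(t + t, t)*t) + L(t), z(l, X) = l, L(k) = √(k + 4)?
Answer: 12 + √2 ≈ 13.414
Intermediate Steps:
L(k) = √(4 + k)
c(t) = √(4 + t) + 3*t² (c(t) = (t² + (t + t)*t) + √(4 + t) = (t² + (2*t)*t) + √(4 + t) = (t² + 2*t²) + √(4 + t) = 3*t² + √(4 + t) = √(4 + t) + 3*t²)
0*25 + c(-2) = 0*25 + (√(4 - 2) + 3*(-2)²) = 0 + (√2 + 3*4) = 0 + (√2 + 12) = 0 + (12 + √2) = 12 + √2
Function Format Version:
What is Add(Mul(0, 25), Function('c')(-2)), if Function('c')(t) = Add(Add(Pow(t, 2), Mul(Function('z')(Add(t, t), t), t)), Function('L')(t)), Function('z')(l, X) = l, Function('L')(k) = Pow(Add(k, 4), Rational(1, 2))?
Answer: Add(12, Pow(2, Rational(1, 2))) ≈ 13.414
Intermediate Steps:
Function('L')(k) = Pow(Add(4, k), Rational(1, 2))
Function('c')(t) = Add(Pow(Add(4, t), Rational(1, 2)), Mul(3, Pow(t, 2))) (Function('c')(t) = Add(Add(Pow(t, 2), Mul(Add(t, t), t)), Pow(Add(4, t), Rational(1, 2))) = Add(Add(Pow(t, 2), Mul(Mul(2, t), t)), Pow(Add(4, t), Rational(1, 2))) = Add(Add(Pow(t, 2), Mul(2, Pow(t, 2))), Pow(Add(4, t), Rational(1, 2))) = Add(Mul(3, Pow(t, 2)), Pow(Add(4, t), Rational(1, 2))) = Add(Pow(Add(4, t), Rational(1, 2)), Mul(3, Pow(t, 2))))
Add(Mul(0, 25), Function('c')(-2)) = Add(Mul(0, 25), Add(Pow(Add(4, -2), Rational(1, 2)), Mul(3, Pow(-2, 2)))) = Add(0, Add(Pow(2, Rational(1, 2)), Mul(3, 4))) = Add(0, Add(Pow(2, Rational(1, 2)), 12)) = Add(0, Add(12, Pow(2, Rational(1, 2)))) = Add(12, Pow(2, Rational(1, 2)))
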